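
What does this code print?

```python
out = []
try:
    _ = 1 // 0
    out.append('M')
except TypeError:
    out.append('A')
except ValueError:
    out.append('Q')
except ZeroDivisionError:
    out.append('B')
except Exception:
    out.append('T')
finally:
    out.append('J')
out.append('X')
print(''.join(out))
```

Execution trace: 'B' (except ZeroDivisionError) → 'J' (finally) → 'X' (after the try/except). Output: BJX

Answer: BJX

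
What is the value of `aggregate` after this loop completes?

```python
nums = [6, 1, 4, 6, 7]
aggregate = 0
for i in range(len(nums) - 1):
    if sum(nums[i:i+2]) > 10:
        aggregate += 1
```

Count windows with sum > 10
`aggregate` takes the values: 0 → 1

Answer: 1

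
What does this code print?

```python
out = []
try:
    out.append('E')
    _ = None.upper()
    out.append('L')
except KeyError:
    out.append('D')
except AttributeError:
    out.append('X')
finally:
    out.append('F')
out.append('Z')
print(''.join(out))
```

Execution trace: 'E' (try body) → 'X' (except AttributeError) → 'F' (finally) → 'Z' (after the try/except). Output: EXFZ

Answer: EXFZ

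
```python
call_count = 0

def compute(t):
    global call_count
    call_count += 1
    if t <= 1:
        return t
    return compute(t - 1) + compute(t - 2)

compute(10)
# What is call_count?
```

Calls(t) = 1 + Calls(t-1) + Calls(t-2); Calls(0)=Calls(1)=1. For t=10 this gives 177.

Answer: 177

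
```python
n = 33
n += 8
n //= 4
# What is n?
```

Trace:
`n = 33` → n = 33
`n += 8` → n = 41
`n //= 4` → n = 10
So n = 10

Answer: 10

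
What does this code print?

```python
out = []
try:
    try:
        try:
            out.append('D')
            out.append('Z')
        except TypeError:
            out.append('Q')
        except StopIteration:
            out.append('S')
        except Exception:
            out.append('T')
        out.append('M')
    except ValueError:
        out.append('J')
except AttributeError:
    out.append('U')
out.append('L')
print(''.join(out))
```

Execution trace: 'D' (inner try body) → 'Z' (inner try body, no exception) → 'M' (try body, no exception) → 'L' (after the try/except). Output: DZML

Answer: DZML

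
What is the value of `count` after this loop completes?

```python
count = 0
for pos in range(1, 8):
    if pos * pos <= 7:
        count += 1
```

Count numbers where pos² ≤ 7
`count` takes the values: 0 → 1 → 2

Answer: 2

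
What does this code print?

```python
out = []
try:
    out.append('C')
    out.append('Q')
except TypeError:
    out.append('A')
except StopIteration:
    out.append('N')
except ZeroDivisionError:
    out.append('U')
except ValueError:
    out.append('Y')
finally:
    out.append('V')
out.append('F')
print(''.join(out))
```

Execution trace: 'C' (try body) → 'Q' (try body, no exception) → 'V' (finally) → 'F' (after the try/except). Output: CQVF

Answer: CQVF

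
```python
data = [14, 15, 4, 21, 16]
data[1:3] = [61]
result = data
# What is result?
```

Trace:
`data = [14, 15, 4, 21, 16]` → data = [14, 15, 4, 21, 16]
`data[1:3] = [61]` → data = [14, 61, 21, 16]
`result = data` → result = [14, 61, 21, 16]
So result = [14, 61, 21, 16]

Answer: [14, 61, 21, 16]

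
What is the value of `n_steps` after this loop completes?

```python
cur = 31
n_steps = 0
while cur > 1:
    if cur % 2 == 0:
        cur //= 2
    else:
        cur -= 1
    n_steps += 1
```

Steps to reduce 31 to 1
`n_steps` takes the values: 0 → 1 → 2 → 3 → 4 → 5 → 6 → 7 → 8

Answer: 8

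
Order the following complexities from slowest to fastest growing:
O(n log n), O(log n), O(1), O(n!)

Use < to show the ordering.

Ordered by growth rate: O(1) < O(log n) < O(n log n) < O(n!)

Answer: O(1) < O(log n) < O(n log n) < O(n!)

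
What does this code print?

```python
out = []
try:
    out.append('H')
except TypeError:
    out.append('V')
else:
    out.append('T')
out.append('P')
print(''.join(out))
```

Execution trace: 'H' (try body, no exception) → 'T' (else) → 'P' (after the try/except). Output: HTP

Answer: HTP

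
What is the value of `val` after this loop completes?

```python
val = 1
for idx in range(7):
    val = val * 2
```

Multiply by 2, 7 times: 1 * 2^7 = 128
`val` takes the values: 1 → 2 → 4 → 8 → 16 → 32 → 64 → 128

Answer: 128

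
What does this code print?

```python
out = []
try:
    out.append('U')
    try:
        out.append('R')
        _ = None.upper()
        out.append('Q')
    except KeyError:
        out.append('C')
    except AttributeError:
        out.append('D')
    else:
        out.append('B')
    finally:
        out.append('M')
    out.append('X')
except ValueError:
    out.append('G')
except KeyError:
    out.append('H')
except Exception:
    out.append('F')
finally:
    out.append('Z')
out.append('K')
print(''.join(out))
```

Execution trace: 'U' (try body) → 'R' (inner try body) → 'D' (inner except AttributeError) → 'M' (inner finally) → 'X' (try body, no exception) → 'Z' (finally) → 'K' (after the try/except). Output: URDMXZK

Answer: URDMXZK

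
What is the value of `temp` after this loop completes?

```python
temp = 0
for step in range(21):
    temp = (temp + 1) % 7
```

Increment mod 7, 21 times = 0
`temp` takes the values: 0 → 1 → 2 → 3 → 4 → 5 → 6 → 0 → 1 → 2 → 3 → 4 → 5 → 6 → 0 → 1 → 2 → 3 → 4 → 5 → 6 → 0

Answer: 0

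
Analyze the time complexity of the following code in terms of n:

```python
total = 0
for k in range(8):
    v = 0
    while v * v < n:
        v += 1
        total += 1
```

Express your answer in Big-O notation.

Each loop level contributes: 1 × √n. Multiplying the contributions gives O(√n).

Answer: O(√n)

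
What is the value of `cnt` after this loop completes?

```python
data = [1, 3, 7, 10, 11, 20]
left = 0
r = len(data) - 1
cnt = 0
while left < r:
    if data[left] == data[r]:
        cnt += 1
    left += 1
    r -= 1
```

Count matching pairs from ends
`cnt` takes the values: 0

Answer: 0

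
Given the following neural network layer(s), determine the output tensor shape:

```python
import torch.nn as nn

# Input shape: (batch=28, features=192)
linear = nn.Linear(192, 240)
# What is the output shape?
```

Input: (28, 192) -> Output: (28, 240)

Answer: (28, 240)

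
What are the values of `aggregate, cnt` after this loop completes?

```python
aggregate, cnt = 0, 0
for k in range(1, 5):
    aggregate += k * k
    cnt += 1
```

Sum of squares and count
`aggregate, cnt` takes the values: (0, 0) → (1, 0) → (1, 1) → (5, 1) → (5, 2) → (14, 2) → (14, 3) → (30, 3) → (30, 4)

Answer: 30, 4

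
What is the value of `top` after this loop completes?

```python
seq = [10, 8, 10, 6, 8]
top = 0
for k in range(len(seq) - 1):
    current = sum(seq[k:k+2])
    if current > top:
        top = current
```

Max sum of 2-element window in [10, 8, 10, 6, 8]
`top` takes the values: 0 → 18

Answer: 18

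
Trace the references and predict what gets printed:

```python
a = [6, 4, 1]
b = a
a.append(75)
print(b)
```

Key concept: basic list aliasing.
Step by step:
`a = [6, 4, 1]` → a = [6, 4, 1]
`b = a` → b = [6, 4, 1] (same object as a)
`a.append(75)` → a = [6, 4, 1, 75] (same object as b); b = [6, 4, 1, 75] (same object as a)
`print(b)` → prints [6, 4, 1, 75]

Answer: [6, 4, 1, 75]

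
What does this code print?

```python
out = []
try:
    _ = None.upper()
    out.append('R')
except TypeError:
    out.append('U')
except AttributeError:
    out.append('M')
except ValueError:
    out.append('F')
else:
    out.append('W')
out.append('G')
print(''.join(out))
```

Execution trace: 'M' (except AttributeError) → 'G' (after the try/except). Output: MG

Answer: MG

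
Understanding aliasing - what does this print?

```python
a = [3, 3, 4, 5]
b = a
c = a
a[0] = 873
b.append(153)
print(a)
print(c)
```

Key concept: multiple aliases.
Step by step:
`a = [3, 3, 4, 5]` → a = [3, 3, 4, 5]
`b = a` → b = [3, 3, 4, 5] (same object as a)
`c = a` → c = [3, 3, 4, 5] (same object as a, b)
`a[0] = 873` → a = [873, 3, 4, 5] (same object as b, c); b = [873, 3, 4, 5] (same object as a, c); c = [873, 3, 4, 5] (same object as a, b)
`b.append(153)` → a = [873, 3, 4, 5, 153] (same object as b, c); b = [873, 3, 4, 5, 153] (same object as a, c); c = [873, 3, 4, 5, 153] (same object as a, b)
`print(a)` → prints [873, 3, 4, 5, 153]
`print(c)` → prints [873, 3, 4, 5, 153]

Answer:
[873, 3, 4, 5, 153]
[873, 3, 4, 5, 153]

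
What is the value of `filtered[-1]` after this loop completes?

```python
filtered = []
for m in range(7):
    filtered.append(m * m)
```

Last element of squares 0 to 6
`filtered` takes the values: [] → [0] → [0, 1] → [0, 1, 4] → [0, 1, 4, 9] → [0, 1, 4, 9, 16] → [0, 1, 4, 9, 16, 25] → [0, 1, 4, 9, 16, 25, 36]
So `filtered[-1]` = 36

Answer: 36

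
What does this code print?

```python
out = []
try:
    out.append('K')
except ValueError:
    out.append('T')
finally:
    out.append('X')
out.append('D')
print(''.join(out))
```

Execution trace: 'K' (try body, no exception) → 'X' (finally) → 'D' (after the try/except). Output: KXD

Answer: KXD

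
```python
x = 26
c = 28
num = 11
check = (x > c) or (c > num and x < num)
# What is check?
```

Trace:
`x = 26` → x = 26
`c = 28` → c = 28
`num = 11` → num = 11
`check = (x > c) or (c > num and x < num)` → check = False
So check = False

Answer: False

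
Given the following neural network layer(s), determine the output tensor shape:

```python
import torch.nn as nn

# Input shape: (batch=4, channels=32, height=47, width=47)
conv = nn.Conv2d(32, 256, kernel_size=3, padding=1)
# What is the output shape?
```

Input: (4, 32, 47, 47) -> Output: (4, 256, 47, 47)

Answer: (4, 256, 47, 47)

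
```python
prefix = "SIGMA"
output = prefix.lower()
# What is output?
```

Trace:
`prefix = "SIGMA"` → prefix = 'SIGMA'
`output = prefix.lower()` → output = 'sigma'
So output = 'sigma'

Answer: 'sigma'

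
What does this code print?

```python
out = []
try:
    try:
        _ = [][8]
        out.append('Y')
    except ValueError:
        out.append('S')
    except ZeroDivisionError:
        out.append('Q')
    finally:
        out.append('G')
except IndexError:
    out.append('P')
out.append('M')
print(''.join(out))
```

Execution trace: 'G' (finally) → 'P' (outer except IndexError) → 'M' (after the try/except). Output: GPM

Answer: GPM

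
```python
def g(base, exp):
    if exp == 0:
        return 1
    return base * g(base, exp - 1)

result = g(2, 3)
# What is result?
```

g(2, 3) = 2 * 2 * 2 = 8

Answer: 8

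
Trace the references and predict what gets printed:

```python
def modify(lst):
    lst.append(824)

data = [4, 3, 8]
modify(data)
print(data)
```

Key concept: function modifies passed list.
Step by step:
`data = [4, 3, 8]` → data = [4, 3, 8]
`modify(data)` → data = [4, 3, 8, 824]
`print(data)` → prints [4, 3, 8, 824]

Answer: [4, 3, 8, 824]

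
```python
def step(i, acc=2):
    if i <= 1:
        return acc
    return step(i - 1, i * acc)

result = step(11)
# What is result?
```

Accumulator trace (n, acc): (11, 2) -> (10, 22) -> (9, 220) -> (8, 1980) -> (7, 15840) -> (6, 110880) -> (5, 665280) -> (4, 3326400) -> (3, 13305600) -> (2, 39916800) -> (1, 79833600) -> return 79833600

Answer: 79833600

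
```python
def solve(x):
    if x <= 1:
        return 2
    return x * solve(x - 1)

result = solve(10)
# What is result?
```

solve(10) = 10 * 9 * 8 * 7 * 6 * 5 * 4 * 3 * 2 * 2 = 7257600

Answer: 7257600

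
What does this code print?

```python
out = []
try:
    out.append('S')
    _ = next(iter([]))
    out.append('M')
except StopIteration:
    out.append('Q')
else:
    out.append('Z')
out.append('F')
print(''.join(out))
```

Execution trace: 'S' (try body) → 'Q' (except StopIteration) → 'F' (after the try/except). Output: SQF

Answer: SQF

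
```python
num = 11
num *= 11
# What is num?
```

Trace:
`num = 11` → num = 11
`num *= 11` → num = 121
So num = 121

Answer: 121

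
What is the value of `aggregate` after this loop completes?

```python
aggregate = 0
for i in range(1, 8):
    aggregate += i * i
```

Sum of squares 1² to 7² = 140
`aggregate` takes the values: 0 → 1 → 5 → 14 → 30 → 55 → 91 → 140

Answer: 140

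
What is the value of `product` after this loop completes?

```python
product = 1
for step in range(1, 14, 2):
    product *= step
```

Product of 1, 3, 5, ... up to 13
`product` takes the values: 1 → 3 → 15 → 105 → 945 → 10395 → 135135

Answer: 135135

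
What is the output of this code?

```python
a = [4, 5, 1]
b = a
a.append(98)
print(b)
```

Key concept: basic list aliasing.
Step by step:
`a = [4, 5, 1]` → a = [4, 5, 1]
`b = a` → b = [4, 5, 1] (same object as a)
`a.append(98)` → a = [4, 5, 1, 98] (same object as b); b = [4, 5, 1, 98] (same object as a)
`print(b)` → prints [4, 5, 1, 98]

Answer: [4, 5, 1, 98]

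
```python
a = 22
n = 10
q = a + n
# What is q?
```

Trace:
`a = 22` → a = 22
`n = 10` → n = 10
`q = a + n` → q = 32
So q = 32

Answer: 32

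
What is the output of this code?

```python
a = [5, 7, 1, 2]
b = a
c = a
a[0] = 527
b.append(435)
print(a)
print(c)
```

Key concept: multiple aliases.
Step by step:
`a = [5, 7, 1, 2]` → a = [5, 7, 1, 2]
`b = a` → b = [5, 7, 1, 2] (same object as a)
`c = a` → c = [5, 7, 1, 2] (same object as a, b)
`a[0] = 527` → a = [527, 7, 1, 2] (same object as b, c); b = [527, 7, 1, 2] (same object as a, c); c = [527, 7, 1, 2] (same object as a, b)
`b.append(435)` → a = [527, 7, 1, 2, 435] (same object as b, c); b = [527, 7, 1, 2, 435] (same object as a, c); c = [527, 7, 1, 2, 435] (same object as a, b)
`print(a)` → prints [527, 7, 1, 2, 435]
`print(c)` → prints [527, 7, 1, 2, 435]

Answer:
[527, 7, 1, 2, 435]
[527, 7, 1, 2, 435]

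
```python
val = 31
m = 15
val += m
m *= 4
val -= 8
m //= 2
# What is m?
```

Trace:
`val = 31` → val = 31
`m = 15` → m = 15
`val += m` → val = 46
`m *= 4` → m = 60
`val -= 8` → val = 38
`m //= 2` → m = 30
So m = 30

Answer: 30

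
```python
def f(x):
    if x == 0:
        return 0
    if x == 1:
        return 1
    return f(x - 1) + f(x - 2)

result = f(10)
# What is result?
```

Build up from base cases: f(0)=0, f(1)=1, f(2)=1, f(3)=2, f(4)=3, f(5)=5, f(6)=8, ..., f(10)=55

Answer: 55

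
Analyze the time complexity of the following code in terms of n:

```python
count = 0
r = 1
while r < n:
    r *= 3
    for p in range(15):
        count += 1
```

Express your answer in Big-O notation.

Each loop level contributes: log n × 1. Multiplying the contributions gives O(log n).

Answer: O(log n)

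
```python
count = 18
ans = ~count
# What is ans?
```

Trace:
`count = 18` → count = 18
`ans = ~count` → ans = -19
So ans = -19

Answer: -19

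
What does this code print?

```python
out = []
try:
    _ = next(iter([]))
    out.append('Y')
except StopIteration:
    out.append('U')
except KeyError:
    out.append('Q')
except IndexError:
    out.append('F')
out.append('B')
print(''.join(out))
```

Execution trace: 'U' (except StopIteration) → 'B' (after the try/except). Output: UB

Answer: UB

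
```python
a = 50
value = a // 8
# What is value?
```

Trace:
`a = 50` → a = 50
`value = a // 8` → value = 6
So value = 6

Answer: 6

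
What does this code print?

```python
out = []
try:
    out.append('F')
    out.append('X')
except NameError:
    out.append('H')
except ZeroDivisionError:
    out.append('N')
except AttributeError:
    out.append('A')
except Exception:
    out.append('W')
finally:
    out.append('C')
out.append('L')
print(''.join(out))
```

Execution trace: 'F' (try body) → 'X' (try body, no exception) → 'C' (finally) → 'L' (after the try/except). Output: FXCL

Answer: FXCL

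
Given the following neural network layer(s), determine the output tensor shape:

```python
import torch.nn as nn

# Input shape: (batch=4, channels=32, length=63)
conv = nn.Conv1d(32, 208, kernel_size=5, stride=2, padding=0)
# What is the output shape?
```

Input: (4, 32, 63) -> Output: (4, 208, 30)

Answer: (4, 208, 30)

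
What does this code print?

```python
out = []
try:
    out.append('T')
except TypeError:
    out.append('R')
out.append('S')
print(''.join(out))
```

Execution trace: 'T' (try body, no exception) → 'S' (after the try/except). Output: TS

Answer: TS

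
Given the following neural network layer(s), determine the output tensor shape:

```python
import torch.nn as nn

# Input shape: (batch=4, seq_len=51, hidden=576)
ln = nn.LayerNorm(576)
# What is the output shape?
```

Input: (4, 51, 576) -> Output: (4, 51, 576)

Answer: (4, 51, 576)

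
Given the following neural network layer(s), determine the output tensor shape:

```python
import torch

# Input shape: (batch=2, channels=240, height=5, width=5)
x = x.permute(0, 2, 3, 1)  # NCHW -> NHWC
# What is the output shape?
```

Input: (2, 240, 5, 5) -> Output: (2, 5, 5, 240)

Answer: (2, 5, 5, 240)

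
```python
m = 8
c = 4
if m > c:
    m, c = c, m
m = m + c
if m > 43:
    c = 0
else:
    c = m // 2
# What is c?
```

Trace:
`m = 8` → m = 8
`c = 4` → c = 4
`if m > c: ...` → m > c is True → m = 4; c = 8
`m = m + c` → m = 12
`if m > 43: ...` → m > 43 is False, take else branch → c = 6
So c = 6

Answer: 6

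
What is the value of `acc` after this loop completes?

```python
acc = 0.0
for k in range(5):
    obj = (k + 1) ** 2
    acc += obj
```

Sum of squared losses 1² + 2² + ... + 5²
`acc` takes the values: 0.0 → 1.0 → 5.0 → 14.0 → 30.0 → 55.0

Answer: 55.0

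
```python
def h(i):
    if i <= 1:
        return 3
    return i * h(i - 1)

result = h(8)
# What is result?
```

h(8) = 8 * 7 * 6 * 5 * 4 * 3 * 2 * 3 = 120960

Answer: 120960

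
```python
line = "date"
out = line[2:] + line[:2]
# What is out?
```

Trace:
`line = "date"` → line = 'date'
`out = line[2:] + line[:2]` → out = 'teda'
So out = 'teda'

Answer: 'teda'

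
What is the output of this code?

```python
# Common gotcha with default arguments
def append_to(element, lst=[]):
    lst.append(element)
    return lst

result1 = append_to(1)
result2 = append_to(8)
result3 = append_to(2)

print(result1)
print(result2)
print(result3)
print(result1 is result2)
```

Key concept: mutable default argument gotcha.
Step by step:
`result1 = append_to(1)` → result1 = [1]
`result2 = append_to(8)` → result1 = [1, 8] (same object as result2); result2 = [1, 8] (same object as result1)
`result3 = append_to(2)` → result1 = [1, 8, 2] (same object as result2, result3); result2 = [1, 8, 2] (same object as result1, result3); result3 = [1, 8, 2] (same object as result1, result2)
`print(result1)` → prints [1, 8, 2]
`print(result2)` → prints [1, 8, 2]
`print(result3)` → prints [1, 8, 2]
`print(result1 is result2)` → prints True

Answer:
[1, 8, 2]
[1, 8, 2]
[1, 8, 2]
True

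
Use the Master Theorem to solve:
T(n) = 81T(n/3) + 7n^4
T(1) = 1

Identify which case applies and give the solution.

a=81, b=3, f(n)=7n^4. log_3(81) = 4. Since c=4 = 4, Case 2 applies: T(n) = Θ(n^log_b(a) · log n) = O(n^4 log n).

Answer: O(n^4 log n) - Case 2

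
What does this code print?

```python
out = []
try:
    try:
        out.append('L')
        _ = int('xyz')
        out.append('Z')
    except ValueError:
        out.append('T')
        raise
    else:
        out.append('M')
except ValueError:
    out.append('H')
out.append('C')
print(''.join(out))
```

Execution trace: 'L' (try body) → 'T' (except ValueError) → 'H' (outer except ValueError) → 'C' (after the try/except). Output: LTHC

Answer: LTHC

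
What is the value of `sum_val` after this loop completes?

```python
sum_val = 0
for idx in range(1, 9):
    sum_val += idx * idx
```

Sum of squares 1² to 8² = 204
`sum_val` takes the values: 0 → 1 → 5 → 14 → 30 → 55 → 91 → 140 → 204

Answer: 204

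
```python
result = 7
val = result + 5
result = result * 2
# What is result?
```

Trace:
`result = 7` → result = 7
`val = result + 5` → val = 12
`result = result * 2` → result = 14
So result = 14

Answer: 14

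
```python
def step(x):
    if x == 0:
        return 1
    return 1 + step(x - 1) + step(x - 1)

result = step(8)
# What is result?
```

step(x) = 1 + 2·step(x-1), step(0)=1. Closed form: (1+1)·2^8 - 1 = 511.

Answer: 511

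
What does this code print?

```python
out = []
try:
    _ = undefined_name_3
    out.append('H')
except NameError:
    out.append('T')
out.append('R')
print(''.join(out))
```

Execution trace: 'T' (except NameError) → 'R' (after the try/except). Output: TR

Answer: TR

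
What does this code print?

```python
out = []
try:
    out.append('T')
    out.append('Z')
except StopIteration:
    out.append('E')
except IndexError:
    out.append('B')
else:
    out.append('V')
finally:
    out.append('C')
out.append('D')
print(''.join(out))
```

Execution trace: 'T' (try body) → 'Z' (try body, no exception) → 'V' (else) → 'C' (finally) → 'D' (after the try/except). Output: TZVCD

Answer: TZVCD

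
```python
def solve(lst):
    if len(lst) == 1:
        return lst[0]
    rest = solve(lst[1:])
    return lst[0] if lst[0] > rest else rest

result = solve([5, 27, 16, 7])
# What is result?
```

Recursive max over [5, 27, 16, 7] = 27

Answer: 27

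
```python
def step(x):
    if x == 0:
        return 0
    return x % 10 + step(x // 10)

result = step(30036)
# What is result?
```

Sum of digits of 30036: 6 + 3 + 0 + 0 + 3 = 12

Answer: 12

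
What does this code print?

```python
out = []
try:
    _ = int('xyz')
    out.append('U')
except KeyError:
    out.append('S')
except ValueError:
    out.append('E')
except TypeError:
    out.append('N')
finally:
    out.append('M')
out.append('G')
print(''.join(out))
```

Execution trace: 'E' (except ValueError) → 'M' (finally) → 'G' (after the try/except). Output: EMG

Answer: EMG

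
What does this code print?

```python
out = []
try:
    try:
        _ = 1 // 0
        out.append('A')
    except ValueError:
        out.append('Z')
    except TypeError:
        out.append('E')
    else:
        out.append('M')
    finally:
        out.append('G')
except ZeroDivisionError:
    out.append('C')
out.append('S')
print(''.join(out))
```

Execution trace: 'G' (finally) → 'C' (outer except ZeroDivisionError) → 'S' (after the try/except). Output: GCS

Answer: GCS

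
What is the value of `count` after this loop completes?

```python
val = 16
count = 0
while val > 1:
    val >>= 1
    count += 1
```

Count right shifts until 1
`count` takes the values: 0 → 1 → 2 → 3 → 4

Answer: 4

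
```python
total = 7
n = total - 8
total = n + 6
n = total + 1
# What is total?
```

Trace:
`total = 7` → total = 7
`n = total - 8` → n = -1
`total = n + 6` → total = 5
`n = total + 1` → n = 6
So total = 5

Answer: 5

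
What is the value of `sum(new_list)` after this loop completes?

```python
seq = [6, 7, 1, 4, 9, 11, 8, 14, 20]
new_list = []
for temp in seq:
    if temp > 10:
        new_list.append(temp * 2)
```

Sum of doubled values > 10
`new_list` takes the values: [] → [22] → [22, 28] → [22, 28, 40]
So `sum(new_list)` = 90

Answer: 90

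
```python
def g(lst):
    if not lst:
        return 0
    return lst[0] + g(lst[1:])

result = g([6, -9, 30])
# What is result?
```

6 + (-9) + 30 + 0 = 27

Answer: 27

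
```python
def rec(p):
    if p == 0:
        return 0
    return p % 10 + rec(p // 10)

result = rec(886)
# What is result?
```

Sum of digits of 886: 6 + 8 + 8 = 22

Answer: 22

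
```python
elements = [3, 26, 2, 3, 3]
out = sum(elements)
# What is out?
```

Trace:
`elements = [3, 26, 2, 3, 3]` → elements = [3, 26, 2, 3, 3]
`out = sum(elements)` → out = 37
So out = 37

Answer: 37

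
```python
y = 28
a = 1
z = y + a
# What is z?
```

Trace:
`y = 28` → y = 28
`a = 1` → a = 1
`z = y + a` → z = 29
So z = 29

Answer: 29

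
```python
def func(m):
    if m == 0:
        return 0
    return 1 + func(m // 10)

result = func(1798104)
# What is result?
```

Count of digits of 1798104: 7

Answer: 7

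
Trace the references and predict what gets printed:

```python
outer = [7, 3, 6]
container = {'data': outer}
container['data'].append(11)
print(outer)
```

Key concept: dict holds reference to list.
Step by step:
`outer = [7, 3, 6]` → outer = [7, 3, 6]
`container = {'data': outer}` → container = {'data': [7, 3, 6]}
`container['data'].append(11)` → outer = [7, 3, 6, 11]; container = {'data': [7, 3, 6, 11]}
`print(outer)` → prints [7, 3, 6, 11]

Answer: [7, 3, 6, 11]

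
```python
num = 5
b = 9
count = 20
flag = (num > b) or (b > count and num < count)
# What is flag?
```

Trace:
`num = 5` → num = 5
`b = 9` → b = 9
`count = 20` → count = 20
`flag = (num > b) or (b > count and num < count)` → flag = False
So flag = False

Answer: False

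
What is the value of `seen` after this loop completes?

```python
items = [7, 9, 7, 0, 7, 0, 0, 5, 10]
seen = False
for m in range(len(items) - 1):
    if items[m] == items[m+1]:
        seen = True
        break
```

Check consecutive duplicates in [7, 9, 7, 0, 7, 0, 0, 5, 10]
`seen` takes the values: False → True

Answer: True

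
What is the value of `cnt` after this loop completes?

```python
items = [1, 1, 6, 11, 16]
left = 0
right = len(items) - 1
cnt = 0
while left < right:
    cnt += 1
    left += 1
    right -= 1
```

Iterations until pointers meet (list length 5)
`cnt` takes the values: 0 → 1 → 2

Answer: 2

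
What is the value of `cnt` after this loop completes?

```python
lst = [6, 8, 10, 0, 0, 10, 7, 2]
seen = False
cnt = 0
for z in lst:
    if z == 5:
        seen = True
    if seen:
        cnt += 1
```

Count elements after first 5 in [6, 8, 10, 0, 0, 10, 7, 2]
`cnt` takes the values: 0

Answer: 0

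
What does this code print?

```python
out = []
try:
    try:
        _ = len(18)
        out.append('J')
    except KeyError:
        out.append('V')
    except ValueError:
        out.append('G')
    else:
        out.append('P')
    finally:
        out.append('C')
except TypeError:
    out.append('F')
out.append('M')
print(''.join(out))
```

Execution trace: 'C' (finally) → 'F' (outer except TypeError) → 'M' (after the try/except). Output: CFM

Answer: CFM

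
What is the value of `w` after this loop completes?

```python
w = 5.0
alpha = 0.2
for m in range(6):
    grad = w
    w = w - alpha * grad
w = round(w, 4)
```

Gradient descent: w = 5.0 * (1 - 0.2)^6
`w` takes the values: 5.0 → 4.0 → 3.2 → 2.56 → 2.048 → 1.6384 → 1.31072 → 1.3107

Answer: 1.3107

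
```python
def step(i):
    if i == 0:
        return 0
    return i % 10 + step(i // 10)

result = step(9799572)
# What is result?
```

Sum of digits of 9799572: 2 + 7 + 5 + 9 + 9 + 7 + 9 = 48

Answer: 48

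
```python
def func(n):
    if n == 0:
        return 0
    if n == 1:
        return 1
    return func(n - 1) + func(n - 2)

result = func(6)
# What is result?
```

Build up from base cases: func(0)=0, func(1)=1, func(2)=1, func(3)=2, func(4)=3, func(5)=5, func(6)=8

Answer: 8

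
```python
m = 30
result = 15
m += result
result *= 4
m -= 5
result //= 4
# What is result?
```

Trace:
`m = 30` → m = 30
`result = 15` → result = 15
`m += result` → m = 45
`result *= 4` → result = 60
`m -= 5` → m = 40
`result //= 4` → result = 15
So result = 15

Answer: 15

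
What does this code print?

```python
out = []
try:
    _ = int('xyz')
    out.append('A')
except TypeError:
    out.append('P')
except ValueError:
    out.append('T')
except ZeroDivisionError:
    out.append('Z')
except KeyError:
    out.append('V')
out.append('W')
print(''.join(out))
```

Execution trace: 'T' (except ValueError) → 'W' (after the try/except). Output: TW

Answer: TW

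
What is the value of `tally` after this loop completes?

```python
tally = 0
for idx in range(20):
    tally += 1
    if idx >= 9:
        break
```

Loop breaks when idx reaches 9, tally is 10
`tally` takes the values: 0 → 1 → 2 → 3 → 4 → 5 → 6 → 7 → 8 → 9 → 10

Answer: 10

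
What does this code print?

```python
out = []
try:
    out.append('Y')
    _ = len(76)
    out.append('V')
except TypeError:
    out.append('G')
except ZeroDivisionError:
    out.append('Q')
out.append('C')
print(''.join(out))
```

Execution trace: 'Y' (try body) → 'G' (except TypeError) → 'C' (after the try/except). Output: YGC

Answer: YGC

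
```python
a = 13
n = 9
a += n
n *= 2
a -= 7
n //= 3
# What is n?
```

Trace:
`a = 13` → a = 13
`n = 9` → n = 9
`a += n` → a = 22
`n *= 2` → n = 18
`a -= 7` → a = 15
`n //= 3` → n = 6
So n = 6

Answer: 6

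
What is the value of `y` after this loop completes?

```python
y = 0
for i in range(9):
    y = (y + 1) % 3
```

Increment mod 3, 9 times = 0
`y` takes the values: 0 → 1 → 2 → 0 → 1 → 2 → 0 → 1 → 2 → 0

Answer: 0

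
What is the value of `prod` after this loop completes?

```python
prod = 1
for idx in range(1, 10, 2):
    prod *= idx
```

Product of 1, 3, 5, ... up to 9
`prod` takes the values: 1 → 3 → 15 → 105 → 945

Answer: 945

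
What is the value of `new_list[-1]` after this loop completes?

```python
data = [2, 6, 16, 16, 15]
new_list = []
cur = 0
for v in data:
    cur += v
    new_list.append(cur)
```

Cumulative sum ends at 55
`new_list` takes the values: [] → [2] → [2, 8] → [2, 8, 24] → [2, 8, 24, 40] → [2, 8, 24, 40, 55]
So `new_list[-1]` = 55

Answer: 55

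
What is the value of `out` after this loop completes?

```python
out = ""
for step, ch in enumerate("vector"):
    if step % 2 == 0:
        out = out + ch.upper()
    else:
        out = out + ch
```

Uppercase even positions in 'vector'
`out` takes the values: "" → "V" → "Ve" → "VeC" → "VeCt" → "VeCtO" → "VeCtOr"

Answer: "VeCtOr"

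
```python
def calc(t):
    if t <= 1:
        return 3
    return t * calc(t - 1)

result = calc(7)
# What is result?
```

calc(7) = 7 * 6 * 5 * 4 * 3 * 2 * 3 = 15120

Answer: 15120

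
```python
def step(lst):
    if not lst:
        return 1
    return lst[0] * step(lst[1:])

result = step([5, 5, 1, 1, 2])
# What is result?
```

Product over [5, 5, 1, 1, 2] = 5 * 5 * 1 * 1 * 2 = 50

Answer: 50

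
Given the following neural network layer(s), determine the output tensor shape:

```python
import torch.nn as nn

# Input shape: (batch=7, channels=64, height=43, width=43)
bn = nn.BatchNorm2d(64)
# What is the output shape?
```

Input: (7, 64, 43, 43) -> Output: (7, 64, 43, 43)

Answer: (7, 64, 43, 43)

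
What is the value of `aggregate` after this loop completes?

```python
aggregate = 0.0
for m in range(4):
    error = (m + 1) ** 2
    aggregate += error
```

Sum of squared losses 1² + 2² + ... + 4²
`aggregate` takes the values: 0.0 → 1.0 → 5.0 → 14.0 → 30.0

Answer: 30.0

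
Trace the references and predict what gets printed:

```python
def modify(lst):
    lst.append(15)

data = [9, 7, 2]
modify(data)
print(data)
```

Key concept: function modifies passed list.
Step by step:
`data = [9, 7, 2]` → data = [9, 7, 2]
`modify(data)` → data = [9, 7, 2, 15]
`print(data)` → prints [9, 7, 2, 15]

Answer: [9, 7, 2, 15]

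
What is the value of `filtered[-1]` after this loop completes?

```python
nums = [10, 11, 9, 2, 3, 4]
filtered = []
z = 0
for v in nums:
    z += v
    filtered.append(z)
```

Cumulative sum ends at 39
`filtered` takes the values: [] → [10] → [10, 21] → [10, 21, 30] → [10, 21, 30, 32] → [10, 21, 30, 32, 35] → [10, 21, 30, 32, 35, 39]
So `filtered[-1]` = 39

Answer: 39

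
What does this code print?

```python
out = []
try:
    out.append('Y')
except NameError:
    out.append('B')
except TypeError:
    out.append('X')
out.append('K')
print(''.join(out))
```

Execution trace: 'Y' (try body, no exception) → 'K' (after the try/except). Output: YK

Answer: YK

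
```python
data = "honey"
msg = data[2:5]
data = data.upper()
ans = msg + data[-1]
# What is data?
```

Trace:
`data = "honey"` → data = 'honey'
`msg = data[2:5]` → msg = 'ney'
`data = data.upper()` → data = 'HONEY'
`ans = msg + data[-1]` → ans = 'neyY'
So data = 'HONEY'

Answer: 'HONEY'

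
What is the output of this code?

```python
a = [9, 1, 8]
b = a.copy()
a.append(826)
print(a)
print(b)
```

Key concept: list.copy() creates independent copy.
Step by step:
`a = [9, 1, 8]` → a = [9, 1, 8]
`b = a.copy()` → b = [9, 1, 8]
`a.append(826)` → a = [9, 1, 8, 826]
`print(a)` → prints [9, 1, 8, 826]
`print(b)` → prints [9, 1, 8]

Answer:
[9, 1, 8, 826]
[9, 1, 8]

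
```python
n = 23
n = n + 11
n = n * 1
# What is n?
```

Trace:
`n = 23` → n = 23
`n = n + 11` → n = 34
`n = n * 1` → n = 34
So n = 34

Answer: 34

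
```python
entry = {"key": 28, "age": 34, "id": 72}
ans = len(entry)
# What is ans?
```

Trace:
`entry = {"key": 28, "age": 34, "id": 72}` → entry = {'key': 28, 'age': 34, 'id': 72}
`ans = len(entry)` → ans = 3
So ans = 3

Answer: 3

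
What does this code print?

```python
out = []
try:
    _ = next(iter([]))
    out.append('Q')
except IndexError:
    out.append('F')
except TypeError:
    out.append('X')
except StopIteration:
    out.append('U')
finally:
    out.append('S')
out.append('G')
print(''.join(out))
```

Execution trace: 'U' (except StopIteration) → 'S' (finally) → 'G' (after the try/except). Output: USG

Answer: USG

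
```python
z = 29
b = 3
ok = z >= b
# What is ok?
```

Trace:
`z = 29` → z = 29
`b = 3` → b = 3
`ok = z >= b` → ok = True
So ok = True

Answer: True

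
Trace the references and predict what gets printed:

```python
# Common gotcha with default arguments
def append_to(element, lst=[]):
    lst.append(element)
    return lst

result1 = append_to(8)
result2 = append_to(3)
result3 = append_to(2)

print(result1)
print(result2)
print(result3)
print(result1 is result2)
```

Key concept: mutable default argument gotcha.
Step by step:
`result1 = append_to(8)` → result1 = [8]
`result2 = append_to(3)` → result1 = [8, 3] (same object as result2); result2 = [8, 3] (same object as result1)
`result3 = append_to(2)` → result1 = [8, 3, 2] (same object as result2, result3); result2 = [8, 3, 2] (same object as result1, result3); result3 = [8, 3, 2] (same object as result1, result2)
`print(result1)` → prints [8, 3, 2]
`print(result2)` → prints [8, 3, 2]
`print(result3)` → prints [8, 3, 2]
`print(result1 is result2)` → prints True

Answer:
[8, 3, 2]
[8, 3, 2]
[8, 3, 2]
True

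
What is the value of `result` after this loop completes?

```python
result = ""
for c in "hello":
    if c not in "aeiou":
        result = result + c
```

Remove vowels from 'hello'
`result` takes the values: "" → "h" → "hl" → "hll"

Answer: "hll"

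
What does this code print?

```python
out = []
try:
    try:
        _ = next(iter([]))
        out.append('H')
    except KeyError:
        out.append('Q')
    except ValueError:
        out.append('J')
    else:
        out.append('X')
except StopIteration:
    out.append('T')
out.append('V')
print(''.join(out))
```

Execution trace: 'T' (outer except StopIteration) → 'V' (after the try/except). Output: TV

Answer: TV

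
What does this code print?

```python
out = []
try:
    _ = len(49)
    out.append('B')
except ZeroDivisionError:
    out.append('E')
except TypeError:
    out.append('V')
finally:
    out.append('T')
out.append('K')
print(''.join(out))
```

Execution trace: 'V' (except TypeError) → 'T' (finally) → 'K' (after the try/except). Output: VTK

Answer: VTK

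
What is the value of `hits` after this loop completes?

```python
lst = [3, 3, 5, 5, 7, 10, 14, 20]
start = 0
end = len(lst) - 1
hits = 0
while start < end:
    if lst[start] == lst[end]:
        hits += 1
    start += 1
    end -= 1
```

Count matching pairs from ends
`hits` takes the values: 0

Answer: 0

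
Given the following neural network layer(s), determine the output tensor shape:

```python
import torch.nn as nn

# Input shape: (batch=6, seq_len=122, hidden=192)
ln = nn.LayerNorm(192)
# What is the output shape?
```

Input: (6, 122, 192) -> Output: (6, 122, 192)

Answer: (6, 122, 192)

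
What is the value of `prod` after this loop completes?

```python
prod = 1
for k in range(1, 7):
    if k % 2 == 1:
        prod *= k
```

Product of odd numbers 1 to 6
`prod` takes the values: 1 → 3 → 15

Answer: 15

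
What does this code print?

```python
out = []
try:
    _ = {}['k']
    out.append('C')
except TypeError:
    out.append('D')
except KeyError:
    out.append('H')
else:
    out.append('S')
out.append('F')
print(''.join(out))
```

Execution trace: 'H' (except KeyError) → 'F' (after the try/except). Output: HF

Answer: HF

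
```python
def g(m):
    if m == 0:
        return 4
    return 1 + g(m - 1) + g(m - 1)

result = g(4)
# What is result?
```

g(m) = 1 + 2·g(m-1), g(0)=4. Closed form: (4+1)·2^4 - 1 = 79.

Answer: 79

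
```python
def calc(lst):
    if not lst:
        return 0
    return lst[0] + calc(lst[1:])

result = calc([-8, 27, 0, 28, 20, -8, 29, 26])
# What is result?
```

(-8) + 27 + 0 + 28 + 20 + (-8) + 29 + 26 + 0 = 114

Answer: 114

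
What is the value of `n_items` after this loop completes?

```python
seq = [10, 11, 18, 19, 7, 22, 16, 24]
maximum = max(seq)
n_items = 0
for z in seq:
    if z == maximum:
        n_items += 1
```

Count of max value 24 in [10, 11, 18, 19, 7, 22, 16, 24]
`n_items` takes the values: 0 → 1

Answer: 1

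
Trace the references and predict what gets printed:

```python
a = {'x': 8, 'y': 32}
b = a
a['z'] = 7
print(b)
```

Key concept: dict aliasing.
Step by step:
`a = {'x': 8, 'y': 32}` → a = {'x': 8, 'y': 32}
`b = a` → b = {'x': 8, 'y': 32} (same object as a)
`a['z'] = 7` → a = {'x': 8, 'y': 32, 'z': 7} (same object as b); b = {'x': 8, 'y': 32, 'z': 7} (same object as a)
`print(b)` → prints {'x': 8, 'y': 32, 'z': 7}

Answer: {'x': 8, 'y': 32, 'z': 7}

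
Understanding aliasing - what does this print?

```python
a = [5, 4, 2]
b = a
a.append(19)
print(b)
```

Key concept: basic list aliasing.
Step by step:
`a = [5, 4, 2]` → a = [5, 4, 2]
`b = a` → b = [5, 4, 2] (same object as a)
`a.append(19)` → a = [5, 4, 2, 19] (same object as b); b = [5, 4, 2, 19] (same object as a)
`print(b)` → prints [5, 4, 2, 19]

Answer: [5, 4, 2, 19]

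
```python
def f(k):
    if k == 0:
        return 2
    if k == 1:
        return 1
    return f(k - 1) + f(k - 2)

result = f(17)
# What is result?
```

Build up from base cases: f(0)=2, f(1)=1, f(2)=3, f(3)=4, f(4)=7, f(5)=11, f(6)=18, ..., f(17)=3571

Answer: 3571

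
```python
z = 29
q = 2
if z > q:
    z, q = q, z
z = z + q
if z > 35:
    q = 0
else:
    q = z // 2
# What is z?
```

Trace:
`z = 29` → z = 29
`q = 2` → q = 2
`if z > q: ...` → z > q is True → z = 2; q = 29
`z = z + q` → z = 31
`if z > 35: ...` → z > 35 is False, take else branch → q = 15
So z = 31

Answer: 31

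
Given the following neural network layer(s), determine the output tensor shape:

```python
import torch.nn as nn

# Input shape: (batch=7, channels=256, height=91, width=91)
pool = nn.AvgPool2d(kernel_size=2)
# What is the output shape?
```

Input: (7, 256, 91, 91) -> Output: (7, 256, 45, 45)

Answer: (7, 256, 45, 45)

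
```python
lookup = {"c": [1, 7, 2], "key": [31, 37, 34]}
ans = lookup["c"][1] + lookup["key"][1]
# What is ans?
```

Trace:
`lookup = {"c": [1, 7, 2], "key": [31, 37, 34]}` → lookup = {'c': [1, 7, 2], 'key': [31, 37, 34]}
`ans = lookup["c"][1] + lookup["key"][1]` → ans = 44
So ans = 44

Answer: 44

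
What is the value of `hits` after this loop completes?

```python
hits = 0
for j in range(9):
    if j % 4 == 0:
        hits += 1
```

Count numbers divisible by 4 in range(9)
`hits` takes the values: 0 → 1 → 2 → 3

Answer: 3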